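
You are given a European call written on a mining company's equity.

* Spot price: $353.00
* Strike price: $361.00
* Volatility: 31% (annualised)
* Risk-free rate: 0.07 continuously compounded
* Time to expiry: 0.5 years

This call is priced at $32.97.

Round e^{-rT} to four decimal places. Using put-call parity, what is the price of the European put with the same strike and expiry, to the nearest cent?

$28.55

exp(−rT) = exp(−0.07·0.5) = 0.9656
Put-call parity: C − P = S − K·e^(−rT) = 353 − 361·0.9656 = 353 − 348.5816 = 4.4184
P = C − (C − P) = 32.97 − (4.4184) = 28.5516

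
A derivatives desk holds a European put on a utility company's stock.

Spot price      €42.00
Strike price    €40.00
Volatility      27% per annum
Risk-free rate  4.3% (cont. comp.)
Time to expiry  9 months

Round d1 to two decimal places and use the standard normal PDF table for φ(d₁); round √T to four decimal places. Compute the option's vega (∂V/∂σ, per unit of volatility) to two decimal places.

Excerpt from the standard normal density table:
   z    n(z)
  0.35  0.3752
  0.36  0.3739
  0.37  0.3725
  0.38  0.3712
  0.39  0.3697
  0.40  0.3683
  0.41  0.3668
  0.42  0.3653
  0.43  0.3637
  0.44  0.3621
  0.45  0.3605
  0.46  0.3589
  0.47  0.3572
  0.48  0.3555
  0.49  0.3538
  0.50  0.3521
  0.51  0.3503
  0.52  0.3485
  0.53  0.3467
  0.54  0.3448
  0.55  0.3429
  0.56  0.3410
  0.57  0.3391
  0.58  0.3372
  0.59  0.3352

σ√T = 0.27·√0.75 = 0.2338
ln(S/K) + (r + σ²/2)T = ln(42/40) + (0.043 + 0.27²/2)·0.75 = 0.0488 + 0.0596 = 0.1084
d₁ = 0.1084 / 0.2338 = 0.4635 which rounds to 0.46
√T = √0.75 = 0.8660
φ(d₁) = φ(0.46) = 0.3589
vega = S·φ(d₁)·√T = 42·0.3589·0.8660 = 13.0539

13.05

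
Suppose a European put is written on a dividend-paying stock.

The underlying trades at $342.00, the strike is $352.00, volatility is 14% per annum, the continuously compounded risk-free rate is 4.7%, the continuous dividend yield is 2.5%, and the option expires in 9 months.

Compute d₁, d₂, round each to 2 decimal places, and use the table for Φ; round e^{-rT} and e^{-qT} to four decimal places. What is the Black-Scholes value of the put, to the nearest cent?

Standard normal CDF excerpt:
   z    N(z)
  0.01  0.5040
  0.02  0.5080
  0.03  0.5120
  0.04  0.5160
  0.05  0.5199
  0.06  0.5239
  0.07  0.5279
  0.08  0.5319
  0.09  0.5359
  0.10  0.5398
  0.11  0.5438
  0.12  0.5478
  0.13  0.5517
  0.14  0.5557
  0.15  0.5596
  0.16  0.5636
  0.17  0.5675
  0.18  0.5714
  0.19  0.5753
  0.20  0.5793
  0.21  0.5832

σ√T = 0.14 × 0.8660 = 0.1212
d₁ = [ln(342/352) + (0.047 − 0.025 + 0.14²/2)·0.75] / 0.1212 = [-0.0288 + 0.0239] / 0.1212 = -0.0410 ≈ -0.04
d₂ = d₁ − σ√T = -0.0410 − 0.1212 = -0.1622 ≈ -0.16
e^(−qT) = e^(−0.025·0.75) = 0.9814;  e^(−rT) = e^(−0.047·0.75) = 0.9654
N(−d₂) = N(0.16) = 0.5636;  N(−d₁) = N(0.04) = 0.5160
P = 352·0.9654·0.5636 − 342·0.9814·0.5160 = 191.5230 − 173.1896 = 18.3334

$18.33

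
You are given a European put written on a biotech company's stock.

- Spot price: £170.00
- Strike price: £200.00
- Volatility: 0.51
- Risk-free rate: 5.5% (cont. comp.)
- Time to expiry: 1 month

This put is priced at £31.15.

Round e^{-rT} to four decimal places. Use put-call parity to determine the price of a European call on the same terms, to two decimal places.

exp(−rT) = exp(−0.055·0.08333) = 0.9954
Put-call parity: C − P = S − K·e^(−rT) = 170 − 200·0.9954 = 170 − 199.0800 = -29.0800
C = P + (C − P) = 31.15 + (-29.0800) = 2.0700

£2.07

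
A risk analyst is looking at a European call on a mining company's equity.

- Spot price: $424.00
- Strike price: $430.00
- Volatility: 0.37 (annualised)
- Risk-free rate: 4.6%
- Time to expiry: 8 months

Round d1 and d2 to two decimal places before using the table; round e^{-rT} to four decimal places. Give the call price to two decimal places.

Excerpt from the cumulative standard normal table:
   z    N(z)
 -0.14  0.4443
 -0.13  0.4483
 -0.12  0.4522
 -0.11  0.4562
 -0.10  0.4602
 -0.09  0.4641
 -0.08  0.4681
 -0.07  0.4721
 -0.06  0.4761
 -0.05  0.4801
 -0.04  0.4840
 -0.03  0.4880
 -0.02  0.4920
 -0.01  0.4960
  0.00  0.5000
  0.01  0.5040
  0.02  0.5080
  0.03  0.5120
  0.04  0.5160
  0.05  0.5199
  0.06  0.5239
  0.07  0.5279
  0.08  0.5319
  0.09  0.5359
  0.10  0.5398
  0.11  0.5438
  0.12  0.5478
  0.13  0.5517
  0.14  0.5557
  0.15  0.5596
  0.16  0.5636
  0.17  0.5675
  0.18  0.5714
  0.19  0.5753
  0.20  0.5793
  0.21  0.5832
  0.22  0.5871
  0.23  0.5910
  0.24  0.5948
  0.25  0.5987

$55.37

σ√T = 0.37·√0.6667 = 0.3021
d₁ = [ln(424/430) + (0.046 + ½·0.37²)·0.6667] / (σ√T) = (-0.0141 + 0.0763) / 0.3021 = 0.2060 → 0.21
d₂ = 0.2060 − 0.3021 = -0.0961 → -0.10
e^(−rT) = e^(−0.046·0.6667) = 0.9698
N(d₁) = N(0.21) = 0.5832;  N(d₂) = N(-0.10) = 0.4602
C = 424·0.5832 − 430·0.9698·0.4602 = 247.2768 − 191.9098 = 55.3670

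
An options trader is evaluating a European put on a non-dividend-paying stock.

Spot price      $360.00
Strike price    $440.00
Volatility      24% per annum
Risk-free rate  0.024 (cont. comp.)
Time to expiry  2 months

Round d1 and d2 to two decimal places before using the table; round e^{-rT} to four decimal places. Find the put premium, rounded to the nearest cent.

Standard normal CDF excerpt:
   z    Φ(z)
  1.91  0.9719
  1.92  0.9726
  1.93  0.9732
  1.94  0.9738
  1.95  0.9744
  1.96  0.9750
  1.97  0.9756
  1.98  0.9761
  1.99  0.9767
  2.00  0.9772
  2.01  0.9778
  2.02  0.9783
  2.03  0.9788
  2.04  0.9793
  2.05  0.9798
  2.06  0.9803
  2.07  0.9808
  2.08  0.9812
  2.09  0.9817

σ√T = 0.24 × 0.4082 = 0.0980
d₁ = [ln(360/440) + (0.024 + ½·0.24²)·0.1667] / (σ√T) = (-0.2007 + 0.0088) / 0.0980 = -1.9583 ≈ -1.96
d₂ = -1.9583 − 0.0980 = -2.0563 ≈ -2.06
exp(−rT) = exp(−0.024·0.1667) = 0.9960
N(−d₂) = N(2.06) = 0.9803;  N(−d₁) = N(1.96) = 0.9750
P = 440·0.9960·0.9803 − 360·0.9750 = 429.6067 − 351.0000 = 78.6067

$78.61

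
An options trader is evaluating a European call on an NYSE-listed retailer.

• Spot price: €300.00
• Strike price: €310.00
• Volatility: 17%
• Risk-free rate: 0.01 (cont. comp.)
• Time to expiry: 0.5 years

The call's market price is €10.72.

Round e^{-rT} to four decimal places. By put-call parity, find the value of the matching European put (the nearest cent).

exp(−rT) = exp(−0.01·0.5) = 0.9950
Put-call parity: C − P = S − K·e^(−rT) = 300 − 310·0.9950 = 300 − 308.4500 = -8.4500
P = C − (C − P) = 10.72 − (-8.4500) = 19.1700

€19.17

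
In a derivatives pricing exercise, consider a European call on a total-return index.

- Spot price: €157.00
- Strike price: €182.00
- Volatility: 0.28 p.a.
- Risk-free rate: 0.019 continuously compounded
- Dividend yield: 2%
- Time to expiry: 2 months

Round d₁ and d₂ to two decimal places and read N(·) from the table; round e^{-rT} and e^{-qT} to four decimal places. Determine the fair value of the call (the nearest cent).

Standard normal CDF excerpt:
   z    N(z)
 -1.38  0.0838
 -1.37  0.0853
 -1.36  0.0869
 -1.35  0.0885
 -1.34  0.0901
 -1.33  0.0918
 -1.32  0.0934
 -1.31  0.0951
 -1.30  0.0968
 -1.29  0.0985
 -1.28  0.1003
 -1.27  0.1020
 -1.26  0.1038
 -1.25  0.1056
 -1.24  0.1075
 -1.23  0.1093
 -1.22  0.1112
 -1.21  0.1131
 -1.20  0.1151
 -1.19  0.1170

σ√T = 0.28·√0.1667 = 0.1143
ln(S/K) + (r − q + σ²/2)T = ln(157/182) + (0.019 − 0.02 + 0.28²/2)·0.1667 = -0.1478 + 0.0064 = -0.1414
d₁ = -0.1414 / 0.1143 = -1.2369 → -1.24
d₂ = d₁ − σ√T = -1.2369 − 0.1143 = -1.3513 → -1.35
e^(−qT) = e^(−0.02·0.1667) = 0.9967;  e^(−rT) = e^(−0.019·0.1667) = 0.9968
C = 157·0.9967·N(-1.24) − 182·0.9968·N(-1.35) = 157·0.9967·0.1075 − 182·0.9968·0.0885 = 16.8218 − 16.0555 = 0.7663

€0.77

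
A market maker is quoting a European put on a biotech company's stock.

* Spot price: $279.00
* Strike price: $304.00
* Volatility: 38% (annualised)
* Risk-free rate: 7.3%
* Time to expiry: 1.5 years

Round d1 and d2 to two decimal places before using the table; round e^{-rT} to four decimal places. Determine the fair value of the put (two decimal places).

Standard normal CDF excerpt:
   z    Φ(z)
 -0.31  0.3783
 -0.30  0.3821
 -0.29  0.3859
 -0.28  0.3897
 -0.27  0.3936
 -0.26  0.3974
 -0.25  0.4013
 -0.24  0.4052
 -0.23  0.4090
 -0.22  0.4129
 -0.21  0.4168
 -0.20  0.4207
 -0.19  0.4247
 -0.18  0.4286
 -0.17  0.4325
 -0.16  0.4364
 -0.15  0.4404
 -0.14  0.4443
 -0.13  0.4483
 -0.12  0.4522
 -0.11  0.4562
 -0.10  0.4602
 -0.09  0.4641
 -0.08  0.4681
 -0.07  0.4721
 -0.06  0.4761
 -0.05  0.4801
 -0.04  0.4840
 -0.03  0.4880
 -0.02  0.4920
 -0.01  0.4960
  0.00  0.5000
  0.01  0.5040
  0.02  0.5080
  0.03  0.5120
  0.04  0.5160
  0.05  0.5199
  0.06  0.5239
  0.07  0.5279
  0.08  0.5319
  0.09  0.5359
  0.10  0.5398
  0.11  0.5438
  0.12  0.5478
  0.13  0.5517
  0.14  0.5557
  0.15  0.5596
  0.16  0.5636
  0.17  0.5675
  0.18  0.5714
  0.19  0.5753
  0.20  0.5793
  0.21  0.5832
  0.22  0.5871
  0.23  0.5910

σ√T = 0.38 × 1.2247 = 0.4654
d₁ = [ln(279/304) + (0.073 + 0.38²/2)·1.5] / 0.4654 = [-0.0858 + 0.2178] / 0.4654 = 0.2836 → 0.28
d₂ = d₁ − σ√T = 0.2836 − 0.4654 = -0.1818 → -0.18
exp(−rT) = exp(−0.073·1.5) = 0.8963
P = 304·0.8963·N(0.18) − 279·N(-0.28) = 304·0.8963·0.5714 − 279·0.3897 = 155.6923 − 108.7263 = 46.9660

$46.97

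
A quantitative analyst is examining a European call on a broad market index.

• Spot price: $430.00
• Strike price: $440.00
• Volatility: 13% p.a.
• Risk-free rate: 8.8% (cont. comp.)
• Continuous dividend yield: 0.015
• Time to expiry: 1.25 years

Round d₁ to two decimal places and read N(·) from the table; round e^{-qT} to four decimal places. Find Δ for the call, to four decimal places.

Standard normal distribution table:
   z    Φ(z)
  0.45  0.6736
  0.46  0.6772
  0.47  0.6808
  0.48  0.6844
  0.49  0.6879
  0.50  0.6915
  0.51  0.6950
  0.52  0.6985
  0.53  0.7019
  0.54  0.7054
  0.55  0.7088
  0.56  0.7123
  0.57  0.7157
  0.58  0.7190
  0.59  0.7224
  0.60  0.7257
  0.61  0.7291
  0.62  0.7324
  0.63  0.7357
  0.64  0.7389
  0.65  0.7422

0.6923

σ√T = 0.13 × 1.1180 = 0.1453
ln(S/K) + (r − q + σ²/2)T = ln(430/440) + (0.088 − 0.015 + 0.13²/2)·1.25 = -0.0230 + 0.1018 = 0.0788
d₁ = 0.0788 / 0.1453 = 0.5423 which rounds to 0.54
N(d₁) = N(0.54) = 0.7054
Δ_call = exp(−qT)·N(d₁) = 0.9814·0.7054 = 0.6923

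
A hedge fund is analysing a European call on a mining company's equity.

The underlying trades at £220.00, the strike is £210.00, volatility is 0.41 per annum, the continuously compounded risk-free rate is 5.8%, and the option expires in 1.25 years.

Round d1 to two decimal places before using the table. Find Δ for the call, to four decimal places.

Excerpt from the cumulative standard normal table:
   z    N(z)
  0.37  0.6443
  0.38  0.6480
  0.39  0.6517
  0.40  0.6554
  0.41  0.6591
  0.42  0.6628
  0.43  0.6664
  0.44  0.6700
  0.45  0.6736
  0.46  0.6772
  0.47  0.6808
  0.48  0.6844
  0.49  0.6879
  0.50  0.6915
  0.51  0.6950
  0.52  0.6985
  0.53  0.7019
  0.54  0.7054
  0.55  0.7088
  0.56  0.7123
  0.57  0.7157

σ√T = 0.41 × 1.1180 = 0.4584
d₁ = [ln(220/210) + (0.058 + 0.41²/2)·1.25] / 0.4584 = [0.0465 + 0.1776] / 0.4584 = 0.4888 → 0.49
N(d₁) = N(0.49) = 0.6879
Δ_call = N(d₁) = 0.6879

0.6879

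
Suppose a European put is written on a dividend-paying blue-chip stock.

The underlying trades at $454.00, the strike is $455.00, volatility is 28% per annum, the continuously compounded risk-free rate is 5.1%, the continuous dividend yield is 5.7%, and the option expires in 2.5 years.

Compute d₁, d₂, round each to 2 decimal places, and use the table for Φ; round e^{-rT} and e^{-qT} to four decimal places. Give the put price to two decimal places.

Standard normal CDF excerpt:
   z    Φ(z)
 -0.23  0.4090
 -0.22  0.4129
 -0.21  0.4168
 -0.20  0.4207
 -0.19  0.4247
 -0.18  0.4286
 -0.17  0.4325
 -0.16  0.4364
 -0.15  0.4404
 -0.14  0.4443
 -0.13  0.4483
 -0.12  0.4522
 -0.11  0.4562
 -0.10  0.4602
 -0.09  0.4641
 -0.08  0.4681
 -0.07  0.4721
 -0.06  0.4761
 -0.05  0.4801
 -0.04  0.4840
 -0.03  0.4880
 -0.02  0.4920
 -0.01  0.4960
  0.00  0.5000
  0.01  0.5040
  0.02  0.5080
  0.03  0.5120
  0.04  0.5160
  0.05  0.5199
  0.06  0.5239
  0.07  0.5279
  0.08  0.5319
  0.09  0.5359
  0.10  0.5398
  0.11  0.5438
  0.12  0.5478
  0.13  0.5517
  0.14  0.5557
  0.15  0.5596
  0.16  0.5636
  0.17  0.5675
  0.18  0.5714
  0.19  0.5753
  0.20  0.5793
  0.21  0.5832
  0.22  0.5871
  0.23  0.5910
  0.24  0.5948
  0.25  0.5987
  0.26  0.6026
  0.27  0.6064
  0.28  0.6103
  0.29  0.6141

$72.62

σ√T = 0.28 × 1.5811 = 0.4427
ln(S/K) + (r − q + σ²/2)T = ln(454/455) + (0.051 − 0.057 + 0.28²/2)·2.5 = -0.0022 + 0.0830 = 0.0808
d₁ = 0.0808 / 0.4427 = 0.1825 which rounds to 0.18
d₂ = d₁ − σ√T = 0.1825 − 0.4427 = -0.2602 which rounds to -0.26
exp(−qT) = exp(−0.057·2.5) = 0.8672;  exp(−rT) = exp(−0.051·2.5) = 0.8803
P = 455·0.8803·N(0.26) − 454·0.8672·N(-0.18) = 455·0.8803·0.6026 − 454·0.8672·0.4286 = 241.3633 − 168.7436 = 72.6197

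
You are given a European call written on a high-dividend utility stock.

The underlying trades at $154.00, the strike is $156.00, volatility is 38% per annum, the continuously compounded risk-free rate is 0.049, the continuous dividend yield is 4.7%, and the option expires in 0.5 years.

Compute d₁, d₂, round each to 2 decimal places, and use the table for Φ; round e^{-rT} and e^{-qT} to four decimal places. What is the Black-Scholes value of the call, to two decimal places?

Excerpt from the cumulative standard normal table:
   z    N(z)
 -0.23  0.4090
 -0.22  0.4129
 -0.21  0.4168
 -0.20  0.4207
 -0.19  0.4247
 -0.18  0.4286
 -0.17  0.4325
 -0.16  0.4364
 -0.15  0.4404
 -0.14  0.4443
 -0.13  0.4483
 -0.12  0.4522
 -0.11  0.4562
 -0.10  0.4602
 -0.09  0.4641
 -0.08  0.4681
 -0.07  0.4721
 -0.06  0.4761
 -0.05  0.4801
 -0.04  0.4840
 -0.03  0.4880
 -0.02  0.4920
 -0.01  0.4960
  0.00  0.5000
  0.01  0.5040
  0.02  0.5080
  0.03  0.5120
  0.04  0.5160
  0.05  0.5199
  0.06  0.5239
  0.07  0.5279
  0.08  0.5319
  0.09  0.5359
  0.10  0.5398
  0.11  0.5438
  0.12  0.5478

σ√T = 0.38 × 0.7071 = 0.2687
d₁ = [ln(154/156) + (0.049 − 0.047 + 0.38²/2)·0.5] / 0.2687 = [-0.0129 + 0.0371] / 0.2687 = 0.0901 → 0.09
d₂ = d₁ − σ√T = 0.0901 − 0.2687 = -0.1787 → -0.18
e^(−qT) = e^(−0.047·0.5) = 0.9768;  e^(−rT) = e^(−0.049·0.5) = 0.9758
N(d₁) = N(0.09) = 0.5359;  N(d₂) = N(-0.18) = 0.4286
C = 154·0.9768·0.5359 − 156·0.9758·0.4286 = 80.6139 − 65.2435 = 15.3704

$15.37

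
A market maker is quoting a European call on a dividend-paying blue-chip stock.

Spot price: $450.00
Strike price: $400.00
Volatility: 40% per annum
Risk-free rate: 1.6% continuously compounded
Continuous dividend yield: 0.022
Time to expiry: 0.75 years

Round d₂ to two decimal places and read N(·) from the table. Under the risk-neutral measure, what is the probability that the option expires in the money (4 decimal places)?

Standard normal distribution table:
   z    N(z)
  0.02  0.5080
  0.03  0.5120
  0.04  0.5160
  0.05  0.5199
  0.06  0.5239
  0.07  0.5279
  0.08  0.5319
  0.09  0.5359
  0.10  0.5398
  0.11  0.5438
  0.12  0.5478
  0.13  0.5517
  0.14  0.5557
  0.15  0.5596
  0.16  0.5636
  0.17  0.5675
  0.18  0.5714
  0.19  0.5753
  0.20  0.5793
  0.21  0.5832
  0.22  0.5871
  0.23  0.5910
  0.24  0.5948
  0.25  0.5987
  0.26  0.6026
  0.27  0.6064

σ√T = 0.4 × 0.8660 = 0.3464
ln(S/K) + (r − q + σ²/2)T = ln(450/400) + (0.016 − 0.022 + 0.4²/2)·0.75 = 0.1178 + 0.0555 = 0.1733
d₁ = 0.1733 / 0.3464 = 0.5002 ≈ 0.50
d₂ = d₁ − σ√T = 0.5002 − 0.3464 = 0.1538 ≈ 0.15
Risk-neutral Pr[S_T > K] = N(d₂) = N(0.15) = 0.5596

0.5596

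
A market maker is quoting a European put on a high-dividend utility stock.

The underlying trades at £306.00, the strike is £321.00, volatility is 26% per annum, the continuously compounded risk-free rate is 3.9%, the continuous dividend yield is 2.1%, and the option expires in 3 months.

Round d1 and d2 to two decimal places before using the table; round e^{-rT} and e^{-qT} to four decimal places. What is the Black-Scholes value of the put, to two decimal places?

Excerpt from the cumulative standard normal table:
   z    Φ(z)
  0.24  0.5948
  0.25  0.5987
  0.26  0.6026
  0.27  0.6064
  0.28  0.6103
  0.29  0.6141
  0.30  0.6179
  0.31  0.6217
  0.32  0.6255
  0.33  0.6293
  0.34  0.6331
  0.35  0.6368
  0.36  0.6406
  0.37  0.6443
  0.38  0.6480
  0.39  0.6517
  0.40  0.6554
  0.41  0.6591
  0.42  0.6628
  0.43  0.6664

T = 0.25;  σ√T = 0.1300
d₁ = [ln(306/321) + (0.039 − 0.021 + 0.26²/2)·0.25] / 0.1300 = [-0.0479 + 0.0129] / 0.1300 = -0.2685 ⇒ -0.27
d₂ = d₁ − σ√T = -0.2685 − 0.1300 = -0.3985 ⇒ -0.40
e^(−qT) = e^(−0.021·0.25) = 0.9948;  e^(−rT) = e^(−0.039·0.25) = 0.9903
N(−d₂) = N(0.40) = 0.6554;  N(−d₁) = N(0.27) = 0.6064
P = 321·0.9903·0.6554 − 306·0.9948·0.6064 = 208.3427 − 184.5935 = 23.7492

£23.75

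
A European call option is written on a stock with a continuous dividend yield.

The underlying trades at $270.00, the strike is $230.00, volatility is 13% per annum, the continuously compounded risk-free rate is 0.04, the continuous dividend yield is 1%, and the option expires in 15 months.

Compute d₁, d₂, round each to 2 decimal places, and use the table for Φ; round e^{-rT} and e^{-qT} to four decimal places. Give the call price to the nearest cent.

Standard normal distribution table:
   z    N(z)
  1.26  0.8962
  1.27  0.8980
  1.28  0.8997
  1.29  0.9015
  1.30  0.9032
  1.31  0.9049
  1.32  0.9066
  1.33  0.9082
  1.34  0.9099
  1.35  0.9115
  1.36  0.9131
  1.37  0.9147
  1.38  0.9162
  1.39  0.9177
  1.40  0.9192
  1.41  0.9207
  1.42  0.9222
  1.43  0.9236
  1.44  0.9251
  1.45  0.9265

σ√T = 0.13 × 1.1180 = 0.1453
ln(S/K) + (r − q + σ²/2)T = ln(270/230) + (0.04 − 0.01 + 0.13²/2)·1.25 = 0.1603 + 0.0481 = 0.2084
d₁ = 0.2084 / 0.1453 = 1.4339 ≈ 1.43
d₂ = d₁ − σ√T = 1.4339 − 0.1453 = 1.2885 ≈ 1.29
exp(−qT) = exp(−0.01·1.25) = 0.9876;  exp(−rT) = exp(−0.04·1.25) = 0.9512
N(d₁) = N(1.43) = 0.9236;  N(d₂) = N(1.29) = 0.9015
C = 270·0.9876·0.9236 − 230·0.9512·0.9015 = 246.2798 − 197.2266 = 49.0532

$49.05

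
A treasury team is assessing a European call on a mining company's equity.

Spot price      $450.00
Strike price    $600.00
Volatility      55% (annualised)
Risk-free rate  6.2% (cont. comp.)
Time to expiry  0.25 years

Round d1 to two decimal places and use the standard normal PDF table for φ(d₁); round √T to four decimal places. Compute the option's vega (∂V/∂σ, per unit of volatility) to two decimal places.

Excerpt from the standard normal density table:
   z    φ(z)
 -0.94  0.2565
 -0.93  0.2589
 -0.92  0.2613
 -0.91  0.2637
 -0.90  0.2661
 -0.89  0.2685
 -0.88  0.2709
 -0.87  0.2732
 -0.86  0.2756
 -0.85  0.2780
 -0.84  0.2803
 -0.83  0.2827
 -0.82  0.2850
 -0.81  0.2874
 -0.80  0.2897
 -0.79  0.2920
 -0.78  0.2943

62.55

σ√T = 0.55 × 0.5000 = 0.2750
d₁ = [ln(450/600) + (0.062 + 0.55²/2)·0.25] / 0.2750 = [-0.2877 + 0.0533] / 0.2750 = -0.8523 ⇒ -0.85
√T = √0.25 = 0.5000
φ(d₁) = φ(-0.85) = 0.2780
vega = S·φ(d₁)·√T = 450·0.2780·0.5000 = 62.5500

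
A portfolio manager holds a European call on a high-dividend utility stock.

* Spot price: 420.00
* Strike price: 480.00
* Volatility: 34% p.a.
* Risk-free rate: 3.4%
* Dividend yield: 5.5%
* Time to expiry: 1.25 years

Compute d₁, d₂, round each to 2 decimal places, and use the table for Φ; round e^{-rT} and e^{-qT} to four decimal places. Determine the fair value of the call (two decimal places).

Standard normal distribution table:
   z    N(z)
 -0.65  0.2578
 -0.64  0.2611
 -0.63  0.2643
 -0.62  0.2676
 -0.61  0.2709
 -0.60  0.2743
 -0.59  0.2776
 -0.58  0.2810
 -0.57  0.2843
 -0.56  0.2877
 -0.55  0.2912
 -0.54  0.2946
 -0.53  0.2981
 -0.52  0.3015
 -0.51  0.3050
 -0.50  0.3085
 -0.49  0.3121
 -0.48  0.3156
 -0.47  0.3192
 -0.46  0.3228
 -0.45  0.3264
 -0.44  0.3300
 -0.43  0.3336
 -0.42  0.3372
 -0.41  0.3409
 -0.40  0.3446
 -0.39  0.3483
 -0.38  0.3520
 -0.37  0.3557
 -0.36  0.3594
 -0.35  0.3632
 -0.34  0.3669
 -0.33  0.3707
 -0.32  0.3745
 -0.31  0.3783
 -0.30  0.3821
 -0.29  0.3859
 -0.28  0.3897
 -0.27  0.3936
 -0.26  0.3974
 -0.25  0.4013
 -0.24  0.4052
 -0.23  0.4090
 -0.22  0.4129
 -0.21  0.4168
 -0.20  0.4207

35.75

σ√T = 0.34·√1.25 = 0.3801
d₁ = [ln(420/480) + (0.034 − 0.055 + 0.34²/2)·1.25] / 0.3801 = [-0.1335 + 0.0460] / 0.3801 = -0.2303 ≈ -0.23
d₂ = d₁ − σ√T = -0.2303 − 0.3801 = -0.6104 ≈ -0.61
e^(−qT) = e^(−0.055·1.25) = 0.9336;  e^(−rT) = e^(−0.034·1.25) = 0.9584
C = 420·0.9336·N(-0.23) − 480·0.9584·N(-0.61) = 420·0.9336·0.4090 − 480·0.9584·0.2709 = 160.3738 − 124.6227 = 35.7511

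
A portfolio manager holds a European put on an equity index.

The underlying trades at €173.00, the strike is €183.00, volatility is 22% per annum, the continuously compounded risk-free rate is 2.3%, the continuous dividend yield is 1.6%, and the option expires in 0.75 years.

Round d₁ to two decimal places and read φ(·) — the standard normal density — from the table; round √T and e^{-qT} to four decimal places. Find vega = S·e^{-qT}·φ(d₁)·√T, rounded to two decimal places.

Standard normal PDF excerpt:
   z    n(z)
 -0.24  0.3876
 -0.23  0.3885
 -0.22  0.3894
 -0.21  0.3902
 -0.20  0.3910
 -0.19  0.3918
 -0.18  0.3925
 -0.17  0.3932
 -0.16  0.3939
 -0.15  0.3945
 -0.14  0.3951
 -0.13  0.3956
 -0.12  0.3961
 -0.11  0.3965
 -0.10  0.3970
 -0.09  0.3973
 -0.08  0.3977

T = 0.75;  σ√T = 0.1905
d₁ = [ln(173/183) + (0.023 − 0.016 + 0.22²/2)·0.75] / 0.1905 = [-0.0562 + 0.0234] / 0.1905 = -0.1721 ⇒ -0.17
√T = √0.75 = 0.8660
φ(d₁) = φ(-0.17) = 0.3932
e^(−qT) = e^(−0.016·0.75) = 0.9881
vega = S·e^(−qT)·φ(d₁)·√T = 173·0.9881·0.3932·0.8660 = 58.2074

58.21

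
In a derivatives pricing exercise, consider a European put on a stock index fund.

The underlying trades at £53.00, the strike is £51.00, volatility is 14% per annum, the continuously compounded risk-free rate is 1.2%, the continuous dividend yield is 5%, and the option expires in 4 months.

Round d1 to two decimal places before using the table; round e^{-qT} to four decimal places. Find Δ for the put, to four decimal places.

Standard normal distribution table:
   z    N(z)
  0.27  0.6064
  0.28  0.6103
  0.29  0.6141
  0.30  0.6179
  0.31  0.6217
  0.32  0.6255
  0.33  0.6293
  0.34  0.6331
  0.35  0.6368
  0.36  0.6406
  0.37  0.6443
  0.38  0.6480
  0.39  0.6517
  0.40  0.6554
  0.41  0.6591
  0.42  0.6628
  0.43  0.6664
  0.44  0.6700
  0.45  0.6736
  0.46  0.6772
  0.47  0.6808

T = 0.3333;  σ√T = 0.0808
d₁ = [ln(53/51) + (0.012 − 0.05 + ½·0.14²)·0.3333] / (σ√T) = (0.0385 − 0.0094) / 0.0808 = 0.3596 which rounds to 0.36
N(d₁) = N(0.36) = 0.6406
Δ_put = e^(−qT)·(N(d₁) − 1) = 0.9835·(0.6406 − 1) = -0.3535

-0.3535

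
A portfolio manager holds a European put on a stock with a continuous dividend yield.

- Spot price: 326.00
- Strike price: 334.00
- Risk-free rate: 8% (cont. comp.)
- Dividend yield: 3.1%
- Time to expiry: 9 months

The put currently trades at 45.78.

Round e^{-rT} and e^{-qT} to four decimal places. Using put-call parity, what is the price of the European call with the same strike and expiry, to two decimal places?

49.72

e^(−qT) = e^(−0.031·0.75) = 0.9770;  e^(−rT) = e^(−0.08·0.75) = 0.9418
Put-call parity: C − P = S·e^(−qT) − K·e^(−rT) = 326·0.9770 − 334·0.9418 = 318.5020 − 314.5612 = 3.9408
C = P + (C − P) = 45.78 + (3.9408) = 49.7208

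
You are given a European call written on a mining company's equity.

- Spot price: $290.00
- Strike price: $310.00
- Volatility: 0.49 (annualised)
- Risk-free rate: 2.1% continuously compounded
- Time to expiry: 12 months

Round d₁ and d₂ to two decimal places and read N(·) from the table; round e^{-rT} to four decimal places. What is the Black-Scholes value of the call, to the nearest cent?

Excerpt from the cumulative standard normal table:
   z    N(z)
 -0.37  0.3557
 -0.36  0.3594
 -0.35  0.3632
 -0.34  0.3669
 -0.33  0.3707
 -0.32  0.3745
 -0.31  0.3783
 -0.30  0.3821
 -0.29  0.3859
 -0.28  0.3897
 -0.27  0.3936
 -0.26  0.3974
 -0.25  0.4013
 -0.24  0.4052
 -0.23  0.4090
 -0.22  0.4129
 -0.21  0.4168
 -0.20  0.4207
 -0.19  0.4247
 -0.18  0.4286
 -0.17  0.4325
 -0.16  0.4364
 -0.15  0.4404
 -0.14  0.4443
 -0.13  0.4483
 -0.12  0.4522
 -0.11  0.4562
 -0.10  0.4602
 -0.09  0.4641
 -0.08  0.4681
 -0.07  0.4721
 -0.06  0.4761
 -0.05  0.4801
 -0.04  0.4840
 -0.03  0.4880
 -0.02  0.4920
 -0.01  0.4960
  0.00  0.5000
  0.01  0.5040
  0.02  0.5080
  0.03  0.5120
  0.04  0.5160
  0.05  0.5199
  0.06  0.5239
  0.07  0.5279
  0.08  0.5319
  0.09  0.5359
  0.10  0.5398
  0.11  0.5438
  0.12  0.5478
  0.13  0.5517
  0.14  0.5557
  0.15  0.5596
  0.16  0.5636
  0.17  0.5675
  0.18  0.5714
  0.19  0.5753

σ√T = 0.49 × 1.0000 = 0.4900
d₁ = [ln(290/310) + (0.021 + 0.49²/2)·1] / 0.4900 = [-0.0667 + 0.1410] / 0.4900 = 0.1518 which rounds to 0.15
d₂ = d₁ − σ√T = 0.1518 − 0.4900 = -0.3382 which rounds to -0.34
e^(−rT) = e^(−0.021·1) = 0.9792
C = 290·N(0.15) − 310·0.9792·N(-0.34) = 290·0.5596 − 310·0.9792·0.3669 = 162.2840 − 111.3732 = 50.9108

$50.91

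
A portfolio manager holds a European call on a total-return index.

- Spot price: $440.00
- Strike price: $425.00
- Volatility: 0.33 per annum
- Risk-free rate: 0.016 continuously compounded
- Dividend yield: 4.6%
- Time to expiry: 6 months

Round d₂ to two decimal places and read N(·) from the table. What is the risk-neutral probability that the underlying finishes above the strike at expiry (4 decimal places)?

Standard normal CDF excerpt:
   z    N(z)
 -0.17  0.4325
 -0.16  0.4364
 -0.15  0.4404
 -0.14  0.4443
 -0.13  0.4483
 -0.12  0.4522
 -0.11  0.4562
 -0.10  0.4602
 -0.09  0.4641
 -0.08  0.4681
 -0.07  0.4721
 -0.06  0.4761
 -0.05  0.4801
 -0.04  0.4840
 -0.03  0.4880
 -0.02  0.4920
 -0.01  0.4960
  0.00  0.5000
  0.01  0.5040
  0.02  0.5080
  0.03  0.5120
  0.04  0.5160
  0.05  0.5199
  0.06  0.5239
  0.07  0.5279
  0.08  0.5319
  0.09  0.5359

σ√T = 0.33·√0.5 = 0.2333
d₁ = [ln(440/425) + (0.016 − 0.046 + 0.33²/2)·0.5] / 0.2333 = [0.0347 + 0.0122] / 0.2333 = 0.2010 which rounds to 0.20
d₂ = d₁ − σ√T = 0.2010 − 0.2333 = -0.0323 which rounds to -0.03
Risk-neutral Pr[S_T > K] = N(d₂) = N(-0.03) = 0.4880

0.4880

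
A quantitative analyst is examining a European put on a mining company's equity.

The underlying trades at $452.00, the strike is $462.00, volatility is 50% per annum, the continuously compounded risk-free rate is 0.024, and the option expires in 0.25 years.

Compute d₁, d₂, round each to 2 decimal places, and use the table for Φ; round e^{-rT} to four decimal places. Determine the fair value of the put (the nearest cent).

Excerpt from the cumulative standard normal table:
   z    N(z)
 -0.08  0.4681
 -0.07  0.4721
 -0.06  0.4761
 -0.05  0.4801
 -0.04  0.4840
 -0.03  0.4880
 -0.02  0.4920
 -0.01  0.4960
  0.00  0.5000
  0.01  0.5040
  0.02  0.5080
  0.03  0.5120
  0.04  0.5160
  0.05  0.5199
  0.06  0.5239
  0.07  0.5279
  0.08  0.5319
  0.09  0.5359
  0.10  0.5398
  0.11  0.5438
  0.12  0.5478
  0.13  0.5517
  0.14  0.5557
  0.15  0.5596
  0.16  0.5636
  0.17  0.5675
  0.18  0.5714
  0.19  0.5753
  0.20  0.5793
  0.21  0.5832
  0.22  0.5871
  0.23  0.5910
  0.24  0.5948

$49.00

σ√T = 0.5 × 0.5000 = 0.2500
d₁ = [ln(452/462) + (0.024 + ½·0.5²)·0.25] / (σ√T) = (-0.0219 + 0.0372) / 0.2500 = 0.0615 → 0.06
d₂ = 0.0615 − 0.2500 = -0.1885 → -0.19
e^(−rT) = e^(−0.024·0.25) = 0.9940
N(−d₂) = N(0.19) = 0.5753;  N(−d₁) = N(-0.06) = 0.4761
P = 462·0.9940·0.5753 − 452·0.4761 = 264.1939 − 215.1972 = 48.9967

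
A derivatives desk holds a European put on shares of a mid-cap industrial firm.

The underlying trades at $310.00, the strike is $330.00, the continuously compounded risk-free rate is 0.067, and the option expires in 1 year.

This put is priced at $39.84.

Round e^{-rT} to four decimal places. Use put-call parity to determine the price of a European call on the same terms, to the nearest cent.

e^(−rT) = e^(−0.067·1) = 0.9352
Put-call parity: C − P = S − K·e^(−rT) = 310 − 330·0.9352 = 310 − 308.6160 = 1.3840
C = P + (C − P) = 39.84 + (1.3840) = 41.2240

$41.22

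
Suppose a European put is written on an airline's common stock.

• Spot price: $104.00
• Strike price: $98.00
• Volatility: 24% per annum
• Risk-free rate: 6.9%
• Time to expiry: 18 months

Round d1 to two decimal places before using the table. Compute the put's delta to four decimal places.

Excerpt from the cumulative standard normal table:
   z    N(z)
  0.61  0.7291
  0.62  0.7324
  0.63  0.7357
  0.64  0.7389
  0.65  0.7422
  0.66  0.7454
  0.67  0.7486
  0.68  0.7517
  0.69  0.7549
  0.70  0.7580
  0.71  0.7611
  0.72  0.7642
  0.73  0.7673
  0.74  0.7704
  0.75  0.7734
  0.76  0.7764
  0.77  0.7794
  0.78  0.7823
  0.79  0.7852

-0.2420

σ√T = 0.24 × 1.2247 = 0.2939
d₁ = [ln(104/98) + (0.069 + ½·0.24²)·1.5] / (σ√T) = (0.0594 + 0.1467) / 0.2939 = 0.7012 ⇒ 0.70
N(d₁) = N(0.70) = 0.7580
Δ_put = N(d₁) − 1 = 0.7580 − 1 = -0.2420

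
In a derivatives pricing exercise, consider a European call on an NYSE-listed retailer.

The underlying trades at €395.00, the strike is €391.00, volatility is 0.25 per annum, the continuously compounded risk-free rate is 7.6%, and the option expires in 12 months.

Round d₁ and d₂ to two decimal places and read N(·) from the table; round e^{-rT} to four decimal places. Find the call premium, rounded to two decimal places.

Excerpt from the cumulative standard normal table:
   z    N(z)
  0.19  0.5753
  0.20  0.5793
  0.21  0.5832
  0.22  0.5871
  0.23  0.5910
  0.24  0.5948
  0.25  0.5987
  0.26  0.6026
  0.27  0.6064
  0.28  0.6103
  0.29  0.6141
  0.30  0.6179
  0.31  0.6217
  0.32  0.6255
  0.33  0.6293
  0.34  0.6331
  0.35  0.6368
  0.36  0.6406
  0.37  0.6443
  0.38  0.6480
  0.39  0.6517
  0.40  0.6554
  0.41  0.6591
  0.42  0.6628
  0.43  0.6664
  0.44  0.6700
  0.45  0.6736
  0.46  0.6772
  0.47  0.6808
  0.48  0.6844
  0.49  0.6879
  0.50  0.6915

T = 1;  σ√T = 0.2500
d₁ = [ln(395/391) + (0.076 + 0.25²/2)·1] / 0.2500 = [0.0102 + 0.1072] / 0.2500 = 0.4697 ≈ 0.47
d₂ = d₁ − σ√T = 0.4697 − 0.2500 = 0.2197 ≈ 0.22
exp(−rT) = exp(−0.076·1) = 0.9268
N(d₁) = N(0.47) = 0.6808;  N(d₂) = N(0.22) = 0.5871
C = 395·0.6808 − 391·0.9268·0.5871 = 268.9160 − 212.7526 = 56.1634

€56.16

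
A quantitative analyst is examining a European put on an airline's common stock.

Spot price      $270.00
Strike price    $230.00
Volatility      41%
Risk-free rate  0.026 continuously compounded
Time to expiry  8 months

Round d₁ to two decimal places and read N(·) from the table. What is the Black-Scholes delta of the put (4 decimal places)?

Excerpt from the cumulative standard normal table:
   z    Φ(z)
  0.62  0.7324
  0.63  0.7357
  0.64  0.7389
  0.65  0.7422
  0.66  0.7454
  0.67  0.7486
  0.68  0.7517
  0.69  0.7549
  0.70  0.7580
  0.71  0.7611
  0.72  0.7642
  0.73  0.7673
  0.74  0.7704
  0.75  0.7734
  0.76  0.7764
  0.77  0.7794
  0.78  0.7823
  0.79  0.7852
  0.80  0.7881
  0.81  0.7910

σ√T = 0.41 × 0.8165 = 0.3348
d₁ = [ln(270/230) + (0.026 + 0.41²/2)·0.6667] / 0.3348 = [0.1603 + 0.0734] / 0.3348 = 0.6981 → 0.70
N(d₁) = N(0.70) = 0.7580
Δ_put = N(d₁) − 1 = 0.7580 − 1 = -0.2420

-0.2420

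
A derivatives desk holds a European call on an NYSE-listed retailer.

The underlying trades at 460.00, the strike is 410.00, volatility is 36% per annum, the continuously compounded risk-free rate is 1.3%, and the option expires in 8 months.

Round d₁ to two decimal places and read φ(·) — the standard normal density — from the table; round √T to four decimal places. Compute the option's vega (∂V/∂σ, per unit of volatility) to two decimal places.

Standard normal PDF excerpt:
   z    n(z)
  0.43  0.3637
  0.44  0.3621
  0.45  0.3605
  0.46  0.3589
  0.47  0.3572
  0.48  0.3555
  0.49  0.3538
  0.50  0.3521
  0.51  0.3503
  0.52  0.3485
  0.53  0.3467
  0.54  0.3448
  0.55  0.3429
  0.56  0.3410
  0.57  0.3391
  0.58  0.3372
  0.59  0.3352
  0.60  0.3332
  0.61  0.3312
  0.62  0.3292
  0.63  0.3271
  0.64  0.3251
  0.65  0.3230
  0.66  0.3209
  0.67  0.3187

127.36

σ√T = 0.36·√0.6667 = 0.2939
d₁ = [ln(460/410) + (0.013 + 0.36²/2)·0.6667] / 0.2939 = [0.1151 + 0.0519] / 0.2939 = 0.5679 → 0.57
√T = √0.6667 = 0.8165
φ(d₁) = φ(0.57) = 0.3391
vega = S·φ(d₁)·√T = 460·0.3391·0.8165 = 127.3626
(The put has the same vega.)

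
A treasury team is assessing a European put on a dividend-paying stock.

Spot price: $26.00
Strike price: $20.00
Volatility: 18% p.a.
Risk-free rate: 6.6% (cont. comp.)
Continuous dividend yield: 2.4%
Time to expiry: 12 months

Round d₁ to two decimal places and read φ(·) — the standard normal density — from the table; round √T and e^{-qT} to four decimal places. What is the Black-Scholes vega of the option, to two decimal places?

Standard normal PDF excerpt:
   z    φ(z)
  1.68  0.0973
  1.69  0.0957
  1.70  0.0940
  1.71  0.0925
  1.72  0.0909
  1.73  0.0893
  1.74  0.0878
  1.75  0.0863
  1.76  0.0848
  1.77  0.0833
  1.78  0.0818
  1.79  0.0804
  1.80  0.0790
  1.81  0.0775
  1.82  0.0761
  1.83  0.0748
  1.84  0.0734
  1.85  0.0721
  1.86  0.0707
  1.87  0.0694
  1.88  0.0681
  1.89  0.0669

σ√T = 0.18·√1 = 0.1800
ln(S/K) + (r − q + σ²/2)T = ln(26/20) + (0.066 − 0.024 + 0.18²/2)·1 = 0.2624 + 0.0582 = 0.3206
d₁ = 0.3206 / 0.1800 = 1.7809 which rounds to 1.78
√T = √1 = 1.0000
φ(d₁) = φ(1.78) = 0.0818
e^(−qT) = e^(−0.024·1) = 0.9763
vega = S·e^(−qT)·φ(d₁)·√T = 26·0.9763·0.0818·1.0000 = 2.0764

2.08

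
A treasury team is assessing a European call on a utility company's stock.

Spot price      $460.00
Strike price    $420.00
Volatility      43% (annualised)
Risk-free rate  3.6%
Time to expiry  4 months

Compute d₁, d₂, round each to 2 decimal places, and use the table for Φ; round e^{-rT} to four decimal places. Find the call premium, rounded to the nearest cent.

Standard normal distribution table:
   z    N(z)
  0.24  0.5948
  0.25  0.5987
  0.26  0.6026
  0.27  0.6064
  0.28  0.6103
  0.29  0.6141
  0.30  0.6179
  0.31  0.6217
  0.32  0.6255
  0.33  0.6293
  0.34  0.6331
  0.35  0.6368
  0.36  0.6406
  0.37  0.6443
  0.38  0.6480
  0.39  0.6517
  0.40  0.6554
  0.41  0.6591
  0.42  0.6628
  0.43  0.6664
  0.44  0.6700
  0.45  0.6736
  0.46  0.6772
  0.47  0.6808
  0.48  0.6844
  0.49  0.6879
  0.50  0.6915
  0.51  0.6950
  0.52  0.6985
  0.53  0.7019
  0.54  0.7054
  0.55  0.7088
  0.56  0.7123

$69.63

σ√T = 0.43·√0.3333 = 0.2483
ln(S/K) + (r + σ²/2)T = ln(460/420) + (0.036 + 0.43²/2)·0.3333 = 0.0910 + 0.0428 = 0.1338
d₁ = 0.1338 / 0.2483 = 0.5389 ⇒ 0.54
d₂ = d₁ − σ√T = 0.5389 − 0.2483 = 0.2906 ⇒ 0.29
e^(−rT) = e^(−0.036·0.3333) = 0.9881
N(d₁) = N(0.54) = 0.7054;  N(d₂) = N(0.29) = 0.6141
C = 460·0.7054 − 420·0.9881·0.6141 = 324.4840 − 254.8527 = 69.6313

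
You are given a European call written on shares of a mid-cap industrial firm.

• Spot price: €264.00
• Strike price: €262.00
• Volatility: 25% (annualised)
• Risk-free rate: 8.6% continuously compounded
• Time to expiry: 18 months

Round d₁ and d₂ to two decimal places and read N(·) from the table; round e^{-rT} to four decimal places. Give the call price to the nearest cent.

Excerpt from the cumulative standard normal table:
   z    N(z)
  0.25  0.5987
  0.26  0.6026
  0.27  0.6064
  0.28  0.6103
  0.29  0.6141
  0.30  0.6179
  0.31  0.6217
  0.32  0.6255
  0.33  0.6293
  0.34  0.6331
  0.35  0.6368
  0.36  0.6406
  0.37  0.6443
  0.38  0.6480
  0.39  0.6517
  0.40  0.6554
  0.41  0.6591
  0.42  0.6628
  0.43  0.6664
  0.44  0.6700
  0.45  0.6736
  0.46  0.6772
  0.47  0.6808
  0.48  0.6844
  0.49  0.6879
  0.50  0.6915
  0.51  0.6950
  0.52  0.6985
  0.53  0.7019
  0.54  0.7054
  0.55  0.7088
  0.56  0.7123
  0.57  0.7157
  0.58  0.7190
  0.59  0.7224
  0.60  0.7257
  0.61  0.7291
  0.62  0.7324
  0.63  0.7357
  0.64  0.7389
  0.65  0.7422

σ√T = 0.25·√1.5 = 0.3062
d₁ = [ln(264/262) + (0.086 + 0.25²/2)·1.5] / 0.3062 = [0.0076 + 0.1759] / 0.3062 = 0.5992 → 0.60
d₂ = d₁ − σ√T = 0.5992 − 0.3062 = 0.2931 → 0.29
e^(−rT) = e^(−0.086·1.5) = 0.8790
N(d₁) = N(0.60) = 0.7257;  N(d₂) = N(0.29) = 0.6141
C = 264·0.7257 − 262·0.8790·0.6141 = 191.5848 − 141.4260 = 50.1588

€50.16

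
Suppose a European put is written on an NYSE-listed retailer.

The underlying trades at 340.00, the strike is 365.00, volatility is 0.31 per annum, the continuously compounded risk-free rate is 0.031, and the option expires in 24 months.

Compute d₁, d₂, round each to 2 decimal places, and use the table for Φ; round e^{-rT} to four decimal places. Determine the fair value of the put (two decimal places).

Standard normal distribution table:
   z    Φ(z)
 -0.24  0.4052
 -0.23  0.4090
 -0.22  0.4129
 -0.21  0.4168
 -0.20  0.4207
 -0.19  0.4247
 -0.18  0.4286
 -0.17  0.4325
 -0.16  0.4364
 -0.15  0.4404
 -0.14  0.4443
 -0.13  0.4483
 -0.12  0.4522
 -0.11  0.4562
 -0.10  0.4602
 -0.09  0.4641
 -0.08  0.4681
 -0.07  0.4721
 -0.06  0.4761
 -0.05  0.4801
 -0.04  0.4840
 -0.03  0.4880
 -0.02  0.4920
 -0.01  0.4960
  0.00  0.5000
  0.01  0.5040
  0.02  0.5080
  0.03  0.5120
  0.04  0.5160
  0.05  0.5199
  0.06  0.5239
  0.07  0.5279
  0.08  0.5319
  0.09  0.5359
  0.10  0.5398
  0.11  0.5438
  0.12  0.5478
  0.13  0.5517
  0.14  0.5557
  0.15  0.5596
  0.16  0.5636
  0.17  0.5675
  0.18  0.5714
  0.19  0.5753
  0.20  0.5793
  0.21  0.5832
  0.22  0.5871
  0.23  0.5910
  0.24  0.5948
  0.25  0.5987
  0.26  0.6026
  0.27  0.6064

61.02

T = 2;  σ√T = 0.4384
d₁ = [ln(340/365) + (0.031 + ½·0.31²)·2] / (σ√T) = (-0.0710 + 0.1581) / 0.4384 = 0.1988 ⇒ 0.20
d₂ = 0.1988 − 0.4384 = -0.2396 ⇒ -0.24
e^(−rT) = e^(−0.031·2) = 0.9399
N(−d₂) = N(0.24) = 0.5948;  N(−d₁) = N(-0.20) = 0.4207
P = 365·0.9399·0.5948 − 340·0.4207 = 204.0542 − 143.0380 = 61.0162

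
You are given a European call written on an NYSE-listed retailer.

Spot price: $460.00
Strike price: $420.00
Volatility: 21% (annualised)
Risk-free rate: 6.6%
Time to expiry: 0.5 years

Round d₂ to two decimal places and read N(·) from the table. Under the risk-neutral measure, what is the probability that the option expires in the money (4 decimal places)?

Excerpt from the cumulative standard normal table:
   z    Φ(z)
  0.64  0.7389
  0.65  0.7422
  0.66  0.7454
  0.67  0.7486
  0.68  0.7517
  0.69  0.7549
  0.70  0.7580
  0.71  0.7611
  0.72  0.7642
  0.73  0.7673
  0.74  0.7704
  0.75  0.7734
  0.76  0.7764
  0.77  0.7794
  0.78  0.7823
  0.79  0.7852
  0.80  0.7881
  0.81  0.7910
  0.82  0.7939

σ√T = 0.21·√0.5 = 0.1485
d₁ = [ln(460/420) + (0.066 + 0.21²/2)·0.5] / 0.1485 = [0.0910 + 0.0440] / 0.1485 = 0.9091 ≈ 0.91
d₂ = d₁ − σ√T = 0.9091 − 0.1485 = 0.7606 ≈ 0.76
Risk-neutral Pr[S_T > K] = N(d₂) = N(0.76) = 0.7764

0.7764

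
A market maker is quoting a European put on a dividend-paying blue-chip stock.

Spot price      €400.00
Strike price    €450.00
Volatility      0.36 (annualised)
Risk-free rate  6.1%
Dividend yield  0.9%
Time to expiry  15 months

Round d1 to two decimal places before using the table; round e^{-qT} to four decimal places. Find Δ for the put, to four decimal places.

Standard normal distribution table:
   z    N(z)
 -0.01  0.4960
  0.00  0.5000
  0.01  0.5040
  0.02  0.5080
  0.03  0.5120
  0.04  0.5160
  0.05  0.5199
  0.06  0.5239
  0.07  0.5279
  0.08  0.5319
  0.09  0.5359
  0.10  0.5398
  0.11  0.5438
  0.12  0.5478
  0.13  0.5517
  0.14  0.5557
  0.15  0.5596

-0.4668

σ√T = 0.36·√1.25 = 0.4025
d₁ = [ln(400/450) + (0.061 − 0.009 + 0.36²/2)·1.25] / 0.4025 = [-0.1178 + 0.1460] / 0.4025 = 0.0701 ≈ 0.07
N(d₁) = N(0.07) = 0.5279
Δ_put = exp(−qT)·(N(d₁) − 1) = 0.9888·(0.5279 − 1) = -0.4668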